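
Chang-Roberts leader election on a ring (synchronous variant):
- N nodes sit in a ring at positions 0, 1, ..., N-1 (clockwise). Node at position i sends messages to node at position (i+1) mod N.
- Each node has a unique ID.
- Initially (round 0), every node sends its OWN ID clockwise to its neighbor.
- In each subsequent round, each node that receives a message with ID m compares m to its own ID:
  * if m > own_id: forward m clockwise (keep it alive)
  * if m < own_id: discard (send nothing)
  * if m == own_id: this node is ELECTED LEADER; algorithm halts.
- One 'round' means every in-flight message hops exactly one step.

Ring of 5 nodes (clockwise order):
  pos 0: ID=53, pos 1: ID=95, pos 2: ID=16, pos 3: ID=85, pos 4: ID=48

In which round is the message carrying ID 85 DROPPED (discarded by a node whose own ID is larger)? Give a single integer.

Round 1: pos1(id95) recv 53: drop; pos2(id16) recv 95: fwd; pos3(id85) recv 16: drop; pos4(id48) recv 85: fwd; pos0(id53) recv 48: drop
Round 2: pos3(id85) recv 95: fwd; pos0(id53) recv 85: fwd
Round 3: pos4(id48) recv 95: fwd; pos1(id95) recv 85: drop
Round 4: pos0(id53) recv 95: fwd
Round 5: pos1(id95) recv 95: ELECTED
Message ID 85 originates at pos 3; dropped at pos 1 in round 3

Answer: 3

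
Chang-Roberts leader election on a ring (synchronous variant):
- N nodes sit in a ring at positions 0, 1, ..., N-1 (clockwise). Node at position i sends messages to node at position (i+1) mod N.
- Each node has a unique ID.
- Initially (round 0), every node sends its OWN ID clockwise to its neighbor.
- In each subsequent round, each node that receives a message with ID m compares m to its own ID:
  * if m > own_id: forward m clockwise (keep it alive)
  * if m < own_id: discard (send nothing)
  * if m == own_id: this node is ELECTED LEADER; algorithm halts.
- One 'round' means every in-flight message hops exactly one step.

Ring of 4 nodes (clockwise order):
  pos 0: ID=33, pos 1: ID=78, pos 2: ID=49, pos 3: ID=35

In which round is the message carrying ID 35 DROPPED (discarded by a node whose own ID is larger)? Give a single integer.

Round 1: pos1(id78) recv 33: drop; pos2(id49) recv 78: fwd; pos3(id35) recv 49: fwd; pos0(id33) recv 35: fwd
Round 2: pos3(id35) recv 78: fwd; pos0(id33) recv 49: fwd; pos1(id78) recv 35: drop
Round 3: pos0(id33) recv 78: fwd; pos1(id78) recv 49: drop
Round 4: pos1(id78) recv 78: ELECTED
Message ID 35 originates at pos 3; dropped at pos 1 in round 2

Answer: 2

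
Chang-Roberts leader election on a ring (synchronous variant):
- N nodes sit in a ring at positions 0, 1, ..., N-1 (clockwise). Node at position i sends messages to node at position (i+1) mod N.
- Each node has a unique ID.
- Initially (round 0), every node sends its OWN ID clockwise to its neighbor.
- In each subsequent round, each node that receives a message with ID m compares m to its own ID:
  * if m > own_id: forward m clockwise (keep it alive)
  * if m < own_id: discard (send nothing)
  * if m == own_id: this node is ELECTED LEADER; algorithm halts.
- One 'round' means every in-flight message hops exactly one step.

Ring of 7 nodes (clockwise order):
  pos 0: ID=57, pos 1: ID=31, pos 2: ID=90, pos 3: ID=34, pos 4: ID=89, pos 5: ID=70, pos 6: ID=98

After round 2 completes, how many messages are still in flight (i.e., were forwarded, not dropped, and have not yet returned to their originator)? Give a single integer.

Round 1: pos1(id31) recv 57: fwd; pos2(id90) recv 31: drop; pos3(id34) recv 90: fwd; pos4(id89) recv 34: drop; pos5(id70) recv 89: fwd; pos6(id98) recv 70: drop; pos0(id57) recv 98: fwd
Round 2: pos2(id90) recv 57: drop; pos4(id89) recv 90: fwd; pos6(id98) recv 89: drop; pos1(id31) recv 98: fwd
After round 2: 2 messages still in flight

Answer: 2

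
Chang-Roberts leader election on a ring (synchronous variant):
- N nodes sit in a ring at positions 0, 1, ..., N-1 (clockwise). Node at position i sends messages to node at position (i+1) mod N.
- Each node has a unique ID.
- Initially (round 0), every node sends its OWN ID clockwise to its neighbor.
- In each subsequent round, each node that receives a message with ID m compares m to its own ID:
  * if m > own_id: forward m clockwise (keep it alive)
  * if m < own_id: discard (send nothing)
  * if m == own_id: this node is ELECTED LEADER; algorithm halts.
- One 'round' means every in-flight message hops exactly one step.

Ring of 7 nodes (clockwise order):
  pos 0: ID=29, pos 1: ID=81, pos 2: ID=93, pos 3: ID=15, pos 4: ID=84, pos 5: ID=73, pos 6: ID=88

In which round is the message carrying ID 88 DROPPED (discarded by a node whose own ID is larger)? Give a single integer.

Round 1: pos1(id81) recv 29: drop; pos2(id93) recv 81: drop; pos3(id15) recv 93: fwd; pos4(id84) recv 15: drop; pos5(id73) recv 84: fwd; pos6(id88) recv 73: drop; pos0(id29) recv 88: fwd
Round 2: pos4(id84) recv 93: fwd; pos6(id88) recv 84: drop; pos1(id81) recv 88: fwd
Round 3: pos5(id73) recv 93: fwd; pos2(id93) recv 88: drop
Round 4: pos6(id88) recv 93: fwd
Round 5: pos0(id29) recv 93: fwd
Round 6: pos1(id81) recv 93: fwd
Round 7: pos2(id93) recv 93: ELECTED
Message ID 88 originates at pos 6; dropped at pos 2 in round 3

Answer: 3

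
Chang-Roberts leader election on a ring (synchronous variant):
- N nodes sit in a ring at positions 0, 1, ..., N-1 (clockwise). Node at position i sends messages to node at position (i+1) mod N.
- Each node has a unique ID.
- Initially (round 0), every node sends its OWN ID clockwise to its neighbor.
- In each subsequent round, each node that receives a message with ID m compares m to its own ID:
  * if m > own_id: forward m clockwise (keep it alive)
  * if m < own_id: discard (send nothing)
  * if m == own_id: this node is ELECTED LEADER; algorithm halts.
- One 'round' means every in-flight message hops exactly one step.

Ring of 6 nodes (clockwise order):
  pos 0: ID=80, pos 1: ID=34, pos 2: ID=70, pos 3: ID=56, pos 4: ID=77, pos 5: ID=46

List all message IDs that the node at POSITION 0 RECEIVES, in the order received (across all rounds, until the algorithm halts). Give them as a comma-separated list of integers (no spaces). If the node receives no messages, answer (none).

Answer: 46,77,80

Derivation:
Round 1: pos1(id34) recv 80: fwd; pos2(id70) recv 34: drop; pos3(id56) recv 70: fwd; pos4(id77) recv 56: drop; pos5(id46) recv 77: fwd; pos0(id80) recv 46: drop
Round 2: pos2(id70) recv 80: fwd; pos4(id77) recv 70: drop; pos0(id80) recv 77: drop
Round 3: pos3(id56) recv 80: fwd
Round 4: pos4(id77) recv 80: fwd
Round 5: pos5(id46) recv 80: fwd
Round 6: pos0(id80) recv 80: ELECTED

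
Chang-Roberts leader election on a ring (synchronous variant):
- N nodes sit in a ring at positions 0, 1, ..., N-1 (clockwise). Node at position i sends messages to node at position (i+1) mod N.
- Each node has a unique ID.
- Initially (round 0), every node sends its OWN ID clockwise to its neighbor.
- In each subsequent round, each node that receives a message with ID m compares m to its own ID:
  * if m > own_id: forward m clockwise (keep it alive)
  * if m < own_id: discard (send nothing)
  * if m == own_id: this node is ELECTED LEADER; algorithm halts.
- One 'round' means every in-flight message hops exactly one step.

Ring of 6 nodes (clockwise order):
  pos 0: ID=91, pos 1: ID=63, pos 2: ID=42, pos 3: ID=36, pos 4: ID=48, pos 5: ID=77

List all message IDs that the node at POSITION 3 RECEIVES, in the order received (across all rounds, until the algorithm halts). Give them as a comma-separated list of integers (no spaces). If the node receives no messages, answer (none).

Round 1: pos1(id63) recv 91: fwd; pos2(id42) recv 63: fwd; pos3(id36) recv 42: fwd; pos4(id48) recv 36: drop; pos5(id77) recv 48: drop; pos0(id91) recv 77: drop
Round 2: pos2(id42) recv 91: fwd; pos3(id36) recv 63: fwd; pos4(id48) recv 42: drop
Round 3: pos3(id36) recv 91: fwd; pos4(id48) recv 63: fwd
Round 4: pos4(id48) recv 91: fwd; pos5(id77) recv 63: drop
Round 5: pos5(id77) recv 91: fwd
Round 6: pos0(id91) recv 91: ELECTED

Answer: 42,63,91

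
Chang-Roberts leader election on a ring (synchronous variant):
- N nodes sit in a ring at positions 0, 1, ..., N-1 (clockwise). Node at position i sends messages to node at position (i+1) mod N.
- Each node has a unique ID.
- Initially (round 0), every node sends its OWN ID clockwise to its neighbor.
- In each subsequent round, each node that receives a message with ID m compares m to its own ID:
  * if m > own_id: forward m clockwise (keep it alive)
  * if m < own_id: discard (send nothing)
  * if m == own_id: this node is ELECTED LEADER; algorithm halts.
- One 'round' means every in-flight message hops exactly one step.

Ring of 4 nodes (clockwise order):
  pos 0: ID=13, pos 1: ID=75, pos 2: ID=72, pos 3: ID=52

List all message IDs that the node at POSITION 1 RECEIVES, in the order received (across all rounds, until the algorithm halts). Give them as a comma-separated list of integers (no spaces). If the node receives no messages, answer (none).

Round 1: pos1(id75) recv 13: drop; pos2(id72) recv 75: fwd; pos3(id52) recv 72: fwd; pos0(id13) recv 52: fwd
Round 2: pos3(id52) recv 75: fwd; pos0(id13) recv 72: fwd; pos1(id75) recv 52: drop
Round 3: pos0(id13) recv 75: fwd; pos1(id75) recv 72: drop
Round 4: pos1(id75) recv 75: ELECTED

Answer: 13,52,72,75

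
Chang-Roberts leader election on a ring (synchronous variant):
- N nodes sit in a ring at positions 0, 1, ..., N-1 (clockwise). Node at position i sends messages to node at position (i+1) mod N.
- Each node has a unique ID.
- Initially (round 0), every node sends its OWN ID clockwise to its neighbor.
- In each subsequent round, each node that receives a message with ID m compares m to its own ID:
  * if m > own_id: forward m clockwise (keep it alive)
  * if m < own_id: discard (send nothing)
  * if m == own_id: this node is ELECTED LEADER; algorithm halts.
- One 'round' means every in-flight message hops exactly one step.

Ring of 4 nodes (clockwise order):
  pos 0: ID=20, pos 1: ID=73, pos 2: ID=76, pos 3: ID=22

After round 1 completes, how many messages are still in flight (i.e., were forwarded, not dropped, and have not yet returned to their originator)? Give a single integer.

Round 1: pos1(id73) recv 20: drop; pos2(id76) recv 73: drop; pos3(id22) recv 76: fwd; pos0(id20) recv 22: fwd
After round 1: 2 messages still in flight

Answer: 2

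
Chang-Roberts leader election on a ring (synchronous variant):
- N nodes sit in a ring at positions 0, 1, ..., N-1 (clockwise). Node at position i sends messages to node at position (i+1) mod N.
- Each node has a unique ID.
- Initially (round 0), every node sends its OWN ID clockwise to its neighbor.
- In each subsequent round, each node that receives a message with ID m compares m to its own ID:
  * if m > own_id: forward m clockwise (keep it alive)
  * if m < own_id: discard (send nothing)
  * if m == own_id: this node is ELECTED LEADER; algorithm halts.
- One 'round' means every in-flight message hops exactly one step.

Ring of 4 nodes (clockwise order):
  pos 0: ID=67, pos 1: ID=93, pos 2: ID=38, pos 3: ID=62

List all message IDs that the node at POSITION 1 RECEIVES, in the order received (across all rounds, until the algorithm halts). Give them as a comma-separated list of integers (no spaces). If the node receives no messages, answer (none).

Round 1: pos1(id93) recv 67: drop; pos2(id38) recv 93: fwd; pos3(id62) recv 38: drop; pos0(id67) recv 62: drop
Round 2: pos3(id62) recv 93: fwd
Round 3: pos0(id67) recv 93: fwd
Round 4: pos1(id93) recv 93: ELECTED

Answer: 67,93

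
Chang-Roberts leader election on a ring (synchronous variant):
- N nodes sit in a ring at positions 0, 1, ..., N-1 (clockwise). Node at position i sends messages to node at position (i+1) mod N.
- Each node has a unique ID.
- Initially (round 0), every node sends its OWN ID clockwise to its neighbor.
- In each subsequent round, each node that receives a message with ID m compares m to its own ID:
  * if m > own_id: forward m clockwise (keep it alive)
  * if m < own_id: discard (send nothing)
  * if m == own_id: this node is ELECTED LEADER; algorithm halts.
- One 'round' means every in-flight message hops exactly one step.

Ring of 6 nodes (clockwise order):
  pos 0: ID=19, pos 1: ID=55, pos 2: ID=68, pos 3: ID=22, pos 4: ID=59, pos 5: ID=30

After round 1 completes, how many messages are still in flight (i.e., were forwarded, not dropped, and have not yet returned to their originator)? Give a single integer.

Answer: 3

Derivation:
Round 1: pos1(id55) recv 19: drop; pos2(id68) recv 55: drop; pos3(id22) recv 68: fwd; pos4(id59) recv 22: drop; pos5(id30) recv 59: fwd; pos0(id19) recv 30: fwd
After round 1: 3 messages still in flight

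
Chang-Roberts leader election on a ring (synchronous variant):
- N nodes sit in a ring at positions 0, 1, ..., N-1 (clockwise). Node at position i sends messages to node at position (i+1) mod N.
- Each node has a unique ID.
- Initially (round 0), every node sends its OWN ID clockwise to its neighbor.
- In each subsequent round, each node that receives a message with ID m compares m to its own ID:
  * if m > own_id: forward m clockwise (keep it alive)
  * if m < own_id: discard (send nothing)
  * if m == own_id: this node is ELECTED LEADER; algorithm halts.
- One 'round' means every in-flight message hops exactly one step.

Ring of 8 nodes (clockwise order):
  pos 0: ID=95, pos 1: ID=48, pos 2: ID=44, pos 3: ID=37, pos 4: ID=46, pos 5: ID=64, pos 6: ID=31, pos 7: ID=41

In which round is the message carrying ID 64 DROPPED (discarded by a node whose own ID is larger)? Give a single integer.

Round 1: pos1(id48) recv 95: fwd; pos2(id44) recv 48: fwd; pos3(id37) recv 44: fwd; pos4(id46) recv 37: drop; pos5(id64) recv 46: drop; pos6(id31) recv 64: fwd; pos7(id41) recv 31: drop; pos0(id95) recv 41: drop
Round 2: pos2(id44) recv 95: fwd; pos3(id37) recv 48: fwd; pos4(id46) recv 44: drop; pos7(id41) recv 64: fwd
Round 3: pos3(id37) recv 95: fwd; pos4(id46) recv 48: fwd; pos0(id95) recv 64: drop
Round 4: pos4(id46) recv 95: fwd; pos5(id64) recv 48: drop
Round 5: pos5(id64) recv 95: fwd
Round 6: pos6(id31) recv 95: fwd
Round 7: pos7(id41) recv 95: fwd
Round 8: pos0(id95) recv 95: ELECTED
Message ID 64 originates at pos 5; dropped at pos 0 in round 3

Answer: 3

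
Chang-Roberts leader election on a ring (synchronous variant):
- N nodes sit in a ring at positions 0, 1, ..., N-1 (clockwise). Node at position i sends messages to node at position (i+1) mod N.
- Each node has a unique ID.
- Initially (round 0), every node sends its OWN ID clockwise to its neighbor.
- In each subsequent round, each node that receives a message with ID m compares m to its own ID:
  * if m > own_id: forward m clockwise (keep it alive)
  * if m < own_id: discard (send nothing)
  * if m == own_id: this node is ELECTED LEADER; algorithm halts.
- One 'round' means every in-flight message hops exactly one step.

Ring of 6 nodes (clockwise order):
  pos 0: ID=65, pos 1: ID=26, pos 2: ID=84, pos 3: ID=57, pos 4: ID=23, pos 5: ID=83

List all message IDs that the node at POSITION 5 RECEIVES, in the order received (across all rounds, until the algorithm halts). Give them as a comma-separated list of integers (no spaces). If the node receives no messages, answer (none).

Answer: 23,57,84

Derivation:
Round 1: pos1(id26) recv 65: fwd; pos2(id84) recv 26: drop; pos3(id57) recv 84: fwd; pos4(id23) recv 57: fwd; pos5(id83) recv 23: drop; pos0(id65) recv 83: fwd
Round 2: pos2(id84) recv 65: drop; pos4(id23) recv 84: fwd; pos5(id83) recv 57: drop; pos1(id26) recv 83: fwd
Round 3: pos5(id83) recv 84: fwd; pos2(id84) recv 83: drop
Round 4: pos0(id65) recv 84: fwd
Round 5: pos1(id26) recv 84: fwd
Round 6: pos2(id84) recv 84: ELECTED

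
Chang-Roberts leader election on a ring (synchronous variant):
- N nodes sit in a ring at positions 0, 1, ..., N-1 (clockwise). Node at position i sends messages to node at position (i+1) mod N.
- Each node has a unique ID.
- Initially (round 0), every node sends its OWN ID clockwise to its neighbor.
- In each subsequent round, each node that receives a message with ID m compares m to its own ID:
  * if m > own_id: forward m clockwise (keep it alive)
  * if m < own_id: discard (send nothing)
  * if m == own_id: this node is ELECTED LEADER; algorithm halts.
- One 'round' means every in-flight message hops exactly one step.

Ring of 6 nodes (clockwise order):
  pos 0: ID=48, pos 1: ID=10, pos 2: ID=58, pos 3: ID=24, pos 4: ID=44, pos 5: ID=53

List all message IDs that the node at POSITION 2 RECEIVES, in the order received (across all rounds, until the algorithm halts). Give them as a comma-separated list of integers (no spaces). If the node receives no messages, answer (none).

Round 1: pos1(id10) recv 48: fwd; pos2(id58) recv 10: drop; pos3(id24) recv 58: fwd; pos4(id44) recv 24: drop; pos5(id53) recv 44: drop; pos0(id48) recv 53: fwd
Round 2: pos2(id58) recv 48: drop; pos4(id44) recv 58: fwd; pos1(id10) recv 53: fwd
Round 3: pos5(id53) recv 58: fwd; pos2(id58) recv 53: drop
Round 4: pos0(id48) recv 58: fwd
Round 5: pos1(id10) recv 58: fwd
Round 6: pos2(id58) recv 58: ELECTED

Answer: 10,48,53,58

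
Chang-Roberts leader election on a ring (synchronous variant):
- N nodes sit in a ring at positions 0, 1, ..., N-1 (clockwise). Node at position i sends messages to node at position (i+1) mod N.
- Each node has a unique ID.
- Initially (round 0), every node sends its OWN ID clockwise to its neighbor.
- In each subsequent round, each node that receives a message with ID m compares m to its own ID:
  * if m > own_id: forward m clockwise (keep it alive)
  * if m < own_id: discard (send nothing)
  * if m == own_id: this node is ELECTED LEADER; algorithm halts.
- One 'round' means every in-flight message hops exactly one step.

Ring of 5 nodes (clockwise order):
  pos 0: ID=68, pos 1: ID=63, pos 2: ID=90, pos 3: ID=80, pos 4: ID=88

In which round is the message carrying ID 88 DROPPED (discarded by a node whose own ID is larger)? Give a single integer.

Round 1: pos1(id63) recv 68: fwd; pos2(id90) recv 63: drop; pos3(id80) recv 90: fwd; pos4(id88) recv 80: drop; pos0(id68) recv 88: fwd
Round 2: pos2(id90) recv 68: drop; pos4(id88) recv 90: fwd; pos1(id63) recv 88: fwd
Round 3: pos0(id68) recv 90: fwd; pos2(id90) recv 88: drop
Round 4: pos1(id63) recv 90: fwd
Round 5: pos2(id90) recv 90: ELECTED
Message ID 88 originates at pos 4; dropped at pos 2 in round 3

Answer: 3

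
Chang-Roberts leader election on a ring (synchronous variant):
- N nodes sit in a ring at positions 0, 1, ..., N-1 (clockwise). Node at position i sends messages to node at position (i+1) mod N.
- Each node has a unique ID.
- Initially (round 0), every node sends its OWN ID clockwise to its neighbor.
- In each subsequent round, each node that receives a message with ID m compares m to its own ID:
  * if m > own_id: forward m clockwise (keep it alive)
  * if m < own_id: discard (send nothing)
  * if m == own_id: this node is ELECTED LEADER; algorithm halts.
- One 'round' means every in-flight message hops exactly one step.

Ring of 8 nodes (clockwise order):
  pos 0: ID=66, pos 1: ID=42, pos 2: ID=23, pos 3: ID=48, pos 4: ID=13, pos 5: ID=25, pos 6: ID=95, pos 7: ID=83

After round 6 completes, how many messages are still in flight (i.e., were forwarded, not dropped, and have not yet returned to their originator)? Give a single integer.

Round 1: pos1(id42) recv 66: fwd; pos2(id23) recv 42: fwd; pos3(id48) recv 23: drop; pos4(id13) recv 48: fwd; pos5(id25) recv 13: drop; pos6(id95) recv 25: drop; pos7(id83) recv 95: fwd; pos0(id66) recv 83: fwd
Round 2: pos2(id23) recv 66: fwd; pos3(id48) recv 42: drop; pos5(id25) recv 48: fwd; pos0(id66) recv 95: fwd; pos1(id42) recv 83: fwd
Round 3: pos3(id48) recv 66: fwd; pos6(id95) recv 48: drop; pos1(id42) recv 95: fwd; pos2(id23) recv 83: fwd
Round 4: pos4(id13) recv 66: fwd; pos2(id23) recv 95: fwd; pos3(id48) recv 83: fwd
Round 5: pos5(id25) recv 66: fwd; pos3(id48) recv 95: fwd; pos4(id13) recv 83: fwd
Round 6: pos6(id95) recv 66: drop; pos4(id13) recv 95: fwd; pos5(id25) recv 83: fwd
After round 6: 2 messages still in flight

Answer: 2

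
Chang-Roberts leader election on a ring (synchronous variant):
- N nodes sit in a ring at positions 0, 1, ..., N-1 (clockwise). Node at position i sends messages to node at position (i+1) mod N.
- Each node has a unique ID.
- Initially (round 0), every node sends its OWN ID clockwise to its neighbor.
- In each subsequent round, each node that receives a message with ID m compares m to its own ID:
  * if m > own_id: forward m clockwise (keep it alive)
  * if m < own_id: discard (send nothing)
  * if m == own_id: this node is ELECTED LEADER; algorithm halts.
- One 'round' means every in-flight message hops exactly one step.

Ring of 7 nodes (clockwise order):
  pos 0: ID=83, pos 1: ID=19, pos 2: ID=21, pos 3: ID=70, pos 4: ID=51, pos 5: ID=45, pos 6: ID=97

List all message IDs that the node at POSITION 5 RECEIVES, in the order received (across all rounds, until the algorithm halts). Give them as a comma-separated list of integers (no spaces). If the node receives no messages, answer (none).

Answer: 51,70,83,97

Derivation:
Round 1: pos1(id19) recv 83: fwd; pos2(id21) recv 19: drop; pos3(id70) recv 21: drop; pos4(id51) recv 70: fwd; pos5(id45) recv 51: fwd; pos6(id97) recv 45: drop; pos0(id83) recv 97: fwd
Round 2: pos2(id21) recv 83: fwd; pos5(id45) recv 70: fwd; pos6(id97) recv 51: drop; pos1(id19) recv 97: fwd
Round 3: pos3(id70) recv 83: fwd; pos6(id97) recv 70: drop; pos2(id21) recv 97: fwd
Round 4: pos4(id51) recv 83: fwd; pos3(id70) recv 97: fwd
Round 5: pos5(id45) recv 83: fwd; pos4(id51) recv 97: fwd
Round 6: pos6(id97) recv 83: drop; pos5(id45) recv 97: fwd
Round 7: pos6(id97) recv 97: ELECTED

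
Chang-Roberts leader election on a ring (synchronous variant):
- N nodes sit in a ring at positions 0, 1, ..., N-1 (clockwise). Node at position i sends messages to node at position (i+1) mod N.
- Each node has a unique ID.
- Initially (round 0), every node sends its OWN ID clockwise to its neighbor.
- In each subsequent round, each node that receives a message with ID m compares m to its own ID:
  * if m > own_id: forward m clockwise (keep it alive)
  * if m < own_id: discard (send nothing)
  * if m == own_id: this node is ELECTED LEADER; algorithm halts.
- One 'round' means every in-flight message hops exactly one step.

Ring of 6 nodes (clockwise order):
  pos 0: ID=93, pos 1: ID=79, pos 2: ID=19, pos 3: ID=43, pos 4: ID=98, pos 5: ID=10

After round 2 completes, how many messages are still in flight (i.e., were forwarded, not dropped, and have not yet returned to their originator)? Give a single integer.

Answer: 3

Derivation:
Round 1: pos1(id79) recv 93: fwd; pos2(id19) recv 79: fwd; pos3(id43) recv 19: drop; pos4(id98) recv 43: drop; pos5(id10) recv 98: fwd; pos0(id93) recv 10: drop
Round 2: pos2(id19) recv 93: fwd; pos3(id43) recv 79: fwd; pos0(id93) recv 98: fwd
After round 2: 3 messages still in flight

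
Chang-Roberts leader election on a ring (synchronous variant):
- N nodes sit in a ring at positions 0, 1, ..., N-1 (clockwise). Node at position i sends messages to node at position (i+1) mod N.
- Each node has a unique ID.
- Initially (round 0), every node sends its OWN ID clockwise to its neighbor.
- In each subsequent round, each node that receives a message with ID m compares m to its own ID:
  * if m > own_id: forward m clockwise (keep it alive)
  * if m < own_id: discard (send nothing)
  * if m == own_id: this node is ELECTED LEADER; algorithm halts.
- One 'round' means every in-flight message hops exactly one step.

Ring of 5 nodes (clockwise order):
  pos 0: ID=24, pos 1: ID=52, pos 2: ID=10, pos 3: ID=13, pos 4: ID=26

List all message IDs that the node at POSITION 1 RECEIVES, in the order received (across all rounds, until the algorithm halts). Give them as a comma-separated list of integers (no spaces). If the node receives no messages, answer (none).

Answer: 24,26,52

Derivation:
Round 1: pos1(id52) recv 24: drop; pos2(id10) recv 52: fwd; pos3(id13) recv 10: drop; pos4(id26) recv 13: drop; pos0(id24) recv 26: fwd
Round 2: pos3(id13) recv 52: fwd; pos1(id52) recv 26: drop
Round 3: pos4(id26) recv 52: fwd
Round 4: pos0(id24) recv 52: fwd
Round 5: pos1(id52) recv 52: ELECTED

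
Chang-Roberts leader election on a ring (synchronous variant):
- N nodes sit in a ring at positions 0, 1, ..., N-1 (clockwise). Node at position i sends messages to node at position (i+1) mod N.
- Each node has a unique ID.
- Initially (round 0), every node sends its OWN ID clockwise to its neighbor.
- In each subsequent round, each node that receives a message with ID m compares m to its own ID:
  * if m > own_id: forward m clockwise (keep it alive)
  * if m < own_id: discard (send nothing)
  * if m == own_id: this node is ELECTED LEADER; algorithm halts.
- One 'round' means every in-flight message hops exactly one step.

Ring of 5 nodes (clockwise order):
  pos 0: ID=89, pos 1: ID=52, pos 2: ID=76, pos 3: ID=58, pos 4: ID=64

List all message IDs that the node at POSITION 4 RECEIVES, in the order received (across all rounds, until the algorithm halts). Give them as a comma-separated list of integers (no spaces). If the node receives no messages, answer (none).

Answer: 58,76,89

Derivation:
Round 1: pos1(id52) recv 89: fwd; pos2(id76) recv 52: drop; pos3(id58) recv 76: fwd; pos4(id64) recv 58: drop; pos0(id89) recv 64: drop
Round 2: pos2(id76) recv 89: fwd; pos4(id64) recv 76: fwd
Round 3: pos3(id58) recv 89: fwd; pos0(id89) recv 76: drop
Round 4: pos4(id64) recv 89: fwd
Round 5: pos0(id89) recv 89: ELECTED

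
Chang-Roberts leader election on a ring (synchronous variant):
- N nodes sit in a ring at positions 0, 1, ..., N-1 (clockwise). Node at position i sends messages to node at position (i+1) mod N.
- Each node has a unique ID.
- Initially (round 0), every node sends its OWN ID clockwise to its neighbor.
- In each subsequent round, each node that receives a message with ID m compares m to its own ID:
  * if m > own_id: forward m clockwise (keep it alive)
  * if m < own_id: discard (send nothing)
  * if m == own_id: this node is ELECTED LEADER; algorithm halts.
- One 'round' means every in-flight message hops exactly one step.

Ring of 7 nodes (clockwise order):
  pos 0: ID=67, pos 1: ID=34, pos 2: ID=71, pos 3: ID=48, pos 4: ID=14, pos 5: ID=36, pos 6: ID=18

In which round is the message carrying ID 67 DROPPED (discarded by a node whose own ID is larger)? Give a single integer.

Round 1: pos1(id34) recv 67: fwd; pos2(id71) recv 34: drop; pos3(id48) recv 71: fwd; pos4(id14) recv 48: fwd; pos5(id36) recv 14: drop; pos6(id18) recv 36: fwd; pos0(id67) recv 18: drop
Round 2: pos2(id71) recv 67: drop; pos4(id14) recv 71: fwd; pos5(id36) recv 48: fwd; pos0(id67) recv 36: drop
Round 3: pos5(id36) recv 71: fwd; pos6(id18) recv 48: fwd
Round 4: pos6(id18) recv 71: fwd; pos0(id67) recv 48: drop
Round 5: pos0(id67) recv 71: fwd
Round 6: pos1(id34) recv 71: fwd
Round 7: pos2(id71) recv 71: ELECTED
Message ID 67 originates at pos 0; dropped at pos 2 in round 2

Answer: 2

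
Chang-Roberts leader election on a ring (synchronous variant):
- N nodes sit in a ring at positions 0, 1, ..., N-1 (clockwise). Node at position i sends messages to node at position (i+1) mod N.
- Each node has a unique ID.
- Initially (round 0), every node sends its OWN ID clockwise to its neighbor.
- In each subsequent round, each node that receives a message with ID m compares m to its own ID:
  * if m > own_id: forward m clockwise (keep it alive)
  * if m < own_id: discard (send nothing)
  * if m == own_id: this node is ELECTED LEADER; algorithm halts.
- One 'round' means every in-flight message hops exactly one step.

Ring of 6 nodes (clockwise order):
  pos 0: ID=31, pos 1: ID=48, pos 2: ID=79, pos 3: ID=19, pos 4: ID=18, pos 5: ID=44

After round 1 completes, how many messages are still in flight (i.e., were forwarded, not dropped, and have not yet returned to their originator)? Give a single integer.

Answer: 3

Derivation:
Round 1: pos1(id48) recv 31: drop; pos2(id79) recv 48: drop; pos3(id19) recv 79: fwd; pos4(id18) recv 19: fwd; pos5(id44) recv 18: drop; pos0(id31) recv 44: fwd
After round 1: 3 messages still in flight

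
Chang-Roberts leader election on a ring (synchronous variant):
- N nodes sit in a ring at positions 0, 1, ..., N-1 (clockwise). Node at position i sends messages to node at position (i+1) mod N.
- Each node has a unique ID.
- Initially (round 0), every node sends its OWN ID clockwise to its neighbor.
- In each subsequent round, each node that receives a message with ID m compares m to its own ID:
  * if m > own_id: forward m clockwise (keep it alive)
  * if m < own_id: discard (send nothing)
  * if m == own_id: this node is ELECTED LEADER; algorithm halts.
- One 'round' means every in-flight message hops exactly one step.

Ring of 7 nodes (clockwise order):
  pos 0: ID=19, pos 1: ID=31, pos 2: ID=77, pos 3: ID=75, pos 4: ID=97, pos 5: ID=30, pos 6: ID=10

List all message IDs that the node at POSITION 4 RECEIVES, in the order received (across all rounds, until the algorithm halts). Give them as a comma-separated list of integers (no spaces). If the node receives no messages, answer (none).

Answer: 75,77,97

Derivation:
Round 1: pos1(id31) recv 19: drop; pos2(id77) recv 31: drop; pos3(id75) recv 77: fwd; pos4(id97) recv 75: drop; pos5(id30) recv 97: fwd; pos6(id10) recv 30: fwd; pos0(id19) recv 10: drop
Round 2: pos4(id97) recv 77: drop; pos6(id10) recv 97: fwd; pos0(id19) recv 30: fwd
Round 3: pos0(id19) recv 97: fwd; pos1(id31) recv 30: drop
Round 4: pos1(id31) recv 97: fwd
Round 5: pos2(id77) recv 97: fwd
Round 6: pos3(id75) recv 97: fwd
Round 7: pos4(id97) recv 97: ELECTED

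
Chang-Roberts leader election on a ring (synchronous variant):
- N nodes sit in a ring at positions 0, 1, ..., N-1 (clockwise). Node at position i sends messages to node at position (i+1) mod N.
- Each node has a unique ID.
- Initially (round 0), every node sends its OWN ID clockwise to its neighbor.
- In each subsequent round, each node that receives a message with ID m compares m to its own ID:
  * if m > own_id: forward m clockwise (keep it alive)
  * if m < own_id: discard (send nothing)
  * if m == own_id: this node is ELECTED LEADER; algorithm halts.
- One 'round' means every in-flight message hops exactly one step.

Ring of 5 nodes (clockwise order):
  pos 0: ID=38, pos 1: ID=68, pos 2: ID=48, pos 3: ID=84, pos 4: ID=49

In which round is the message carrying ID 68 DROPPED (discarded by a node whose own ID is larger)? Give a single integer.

Answer: 2

Derivation:
Round 1: pos1(id68) recv 38: drop; pos2(id48) recv 68: fwd; pos3(id84) recv 48: drop; pos4(id49) recv 84: fwd; pos0(id38) recv 49: fwd
Round 2: pos3(id84) recv 68: drop; pos0(id38) recv 84: fwd; pos1(id68) recv 49: drop
Round 3: pos1(id68) recv 84: fwd
Round 4: pos2(id48) recv 84: fwd
Round 5: pos3(id84) recv 84: ELECTED
Message ID 68 originates at pos 1; dropped at pos 3 in round 2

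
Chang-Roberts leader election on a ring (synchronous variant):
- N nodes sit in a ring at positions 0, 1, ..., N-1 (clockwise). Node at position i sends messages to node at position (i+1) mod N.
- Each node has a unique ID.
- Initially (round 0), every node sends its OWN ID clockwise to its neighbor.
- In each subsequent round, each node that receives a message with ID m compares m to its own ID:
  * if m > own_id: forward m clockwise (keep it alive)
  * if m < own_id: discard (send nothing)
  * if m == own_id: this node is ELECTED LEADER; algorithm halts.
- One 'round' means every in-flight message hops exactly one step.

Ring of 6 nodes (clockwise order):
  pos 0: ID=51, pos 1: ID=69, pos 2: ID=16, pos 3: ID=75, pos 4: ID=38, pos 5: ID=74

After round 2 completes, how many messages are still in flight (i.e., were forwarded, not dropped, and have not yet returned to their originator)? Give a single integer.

Round 1: pos1(id69) recv 51: drop; pos2(id16) recv 69: fwd; pos3(id75) recv 16: drop; pos4(id38) recv 75: fwd; pos5(id74) recv 38: drop; pos0(id51) recv 74: fwd
Round 2: pos3(id75) recv 69: drop; pos5(id74) recv 75: fwd; pos1(id69) recv 74: fwd
After round 2: 2 messages still in flight

Answer: 2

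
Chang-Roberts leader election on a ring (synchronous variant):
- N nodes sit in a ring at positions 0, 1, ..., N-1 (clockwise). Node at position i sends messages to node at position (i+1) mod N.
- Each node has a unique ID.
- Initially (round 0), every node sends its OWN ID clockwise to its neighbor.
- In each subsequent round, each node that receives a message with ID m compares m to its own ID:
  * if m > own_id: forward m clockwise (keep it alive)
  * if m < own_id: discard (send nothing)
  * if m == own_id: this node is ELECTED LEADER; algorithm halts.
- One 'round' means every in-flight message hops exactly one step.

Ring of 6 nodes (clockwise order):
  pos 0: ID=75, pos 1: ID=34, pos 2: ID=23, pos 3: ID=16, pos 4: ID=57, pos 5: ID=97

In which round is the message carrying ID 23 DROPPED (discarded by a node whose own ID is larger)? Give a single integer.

Answer: 2

Derivation:
Round 1: pos1(id34) recv 75: fwd; pos2(id23) recv 34: fwd; pos3(id16) recv 23: fwd; pos4(id57) recv 16: drop; pos5(id97) recv 57: drop; pos0(id75) recv 97: fwd
Round 2: pos2(id23) recv 75: fwd; pos3(id16) recv 34: fwd; pos4(id57) recv 23: drop; pos1(id34) recv 97: fwd
Round 3: pos3(id16) recv 75: fwd; pos4(id57) recv 34: drop; pos2(id23) recv 97: fwd
Round 4: pos4(id57) recv 75: fwd; pos3(id16) recv 97: fwd
Round 5: pos5(id97) recv 75: drop; pos4(id57) recv 97: fwd
Round 6: pos5(id97) recv 97: ELECTED
Message ID 23 originates at pos 2; dropped at pos 4 in round 2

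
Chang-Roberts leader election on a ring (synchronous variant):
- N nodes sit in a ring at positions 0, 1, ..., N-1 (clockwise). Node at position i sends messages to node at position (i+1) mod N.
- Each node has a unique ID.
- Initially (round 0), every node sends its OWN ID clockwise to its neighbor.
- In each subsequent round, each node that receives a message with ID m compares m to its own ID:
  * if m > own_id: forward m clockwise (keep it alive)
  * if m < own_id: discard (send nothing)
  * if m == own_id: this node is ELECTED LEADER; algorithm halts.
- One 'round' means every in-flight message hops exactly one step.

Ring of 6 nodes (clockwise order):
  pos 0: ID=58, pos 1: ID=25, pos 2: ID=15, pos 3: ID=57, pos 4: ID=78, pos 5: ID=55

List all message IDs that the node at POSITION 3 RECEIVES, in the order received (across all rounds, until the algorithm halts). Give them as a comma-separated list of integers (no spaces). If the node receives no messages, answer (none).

Answer: 15,25,58,78

Derivation:
Round 1: pos1(id25) recv 58: fwd; pos2(id15) recv 25: fwd; pos3(id57) recv 15: drop; pos4(id78) recv 57: drop; pos5(id55) recv 78: fwd; pos0(id58) recv 55: drop
Round 2: pos2(id15) recv 58: fwd; pos3(id57) recv 25: drop; pos0(id58) recv 78: fwd
Round 3: pos3(id57) recv 58: fwd; pos1(id25) recv 78: fwd
Round 4: pos4(id78) recv 58: drop; pos2(id15) recv 78: fwd
Round 5: pos3(id57) recv 78: fwd
Round 6: pos4(id78) recv 78: ELECTED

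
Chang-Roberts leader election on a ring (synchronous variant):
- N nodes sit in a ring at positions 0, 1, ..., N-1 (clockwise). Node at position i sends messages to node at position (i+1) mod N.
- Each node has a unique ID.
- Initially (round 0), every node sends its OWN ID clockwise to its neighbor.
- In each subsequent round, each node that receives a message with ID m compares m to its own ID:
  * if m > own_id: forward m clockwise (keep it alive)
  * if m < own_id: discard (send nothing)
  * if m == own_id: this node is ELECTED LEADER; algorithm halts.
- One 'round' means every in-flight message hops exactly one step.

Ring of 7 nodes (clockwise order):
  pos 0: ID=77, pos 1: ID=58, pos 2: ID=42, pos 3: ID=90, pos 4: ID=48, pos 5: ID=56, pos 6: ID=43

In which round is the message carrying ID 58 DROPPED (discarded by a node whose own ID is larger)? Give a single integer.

Round 1: pos1(id58) recv 77: fwd; pos2(id42) recv 58: fwd; pos3(id90) recv 42: drop; pos4(id48) recv 90: fwd; pos5(id56) recv 48: drop; pos6(id43) recv 56: fwd; pos0(id77) recv 43: drop
Round 2: pos2(id42) recv 77: fwd; pos3(id90) recv 58: drop; pos5(id56) recv 90: fwd; pos0(id77) recv 56: drop
Round 3: pos3(id90) recv 77: drop; pos6(id43) recv 90: fwd
Round 4: pos0(id77) recv 90: fwd
Round 5: pos1(id58) recv 90: fwd
Round 6: pos2(id42) recv 90: fwd
Round 7: pos3(id90) recv 90: ELECTED
Message ID 58 originates at pos 1; dropped at pos 3 in round 2

Answer: 2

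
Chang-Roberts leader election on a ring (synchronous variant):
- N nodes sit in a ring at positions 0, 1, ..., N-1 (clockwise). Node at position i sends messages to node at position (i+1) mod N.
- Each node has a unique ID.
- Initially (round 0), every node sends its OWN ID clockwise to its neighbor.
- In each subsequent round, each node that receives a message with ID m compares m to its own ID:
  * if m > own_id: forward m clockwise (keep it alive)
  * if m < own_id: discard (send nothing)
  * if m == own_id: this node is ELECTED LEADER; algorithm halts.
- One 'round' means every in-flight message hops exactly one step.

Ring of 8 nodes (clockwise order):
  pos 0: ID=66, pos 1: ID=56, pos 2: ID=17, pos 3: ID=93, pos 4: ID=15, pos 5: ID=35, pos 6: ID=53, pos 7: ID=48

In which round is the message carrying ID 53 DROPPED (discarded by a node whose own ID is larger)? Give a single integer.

Round 1: pos1(id56) recv 66: fwd; pos2(id17) recv 56: fwd; pos3(id93) recv 17: drop; pos4(id15) recv 93: fwd; pos5(id35) recv 15: drop; pos6(id53) recv 35: drop; pos7(id48) recv 53: fwd; pos0(id66) recv 48: drop
Round 2: pos2(id17) recv 66: fwd; pos3(id93) recv 56: drop; pos5(id35) recv 93: fwd; pos0(id66) recv 53: drop
Round 3: pos3(id93) recv 66: drop; pos6(id53) recv 93: fwd
Round 4: pos7(id48) recv 93: fwd
Round 5: pos0(id66) recv 93: fwd
Round 6: pos1(id56) recv 93: fwd
Round 7: pos2(id17) recv 93: fwd
Round 8: pos3(id93) recv 93: ELECTED
Message ID 53 originates at pos 6; dropped at pos 0 in round 2

Answer: 2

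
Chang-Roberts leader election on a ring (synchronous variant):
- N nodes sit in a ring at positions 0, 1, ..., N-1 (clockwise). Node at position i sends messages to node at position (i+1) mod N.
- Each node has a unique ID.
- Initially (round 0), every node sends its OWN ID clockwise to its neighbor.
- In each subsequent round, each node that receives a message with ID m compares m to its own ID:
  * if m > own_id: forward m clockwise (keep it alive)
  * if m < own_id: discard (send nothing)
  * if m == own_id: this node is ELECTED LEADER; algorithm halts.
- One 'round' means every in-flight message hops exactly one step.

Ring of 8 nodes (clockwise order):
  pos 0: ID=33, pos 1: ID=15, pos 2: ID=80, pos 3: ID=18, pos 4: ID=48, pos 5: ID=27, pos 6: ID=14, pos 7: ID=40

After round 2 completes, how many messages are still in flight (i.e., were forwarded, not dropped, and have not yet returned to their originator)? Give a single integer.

Round 1: pos1(id15) recv 33: fwd; pos2(id80) recv 15: drop; pos3(id18) recv 80: fwd; pos4(id48) recv 18: drop; pos5(id27) recv 48: fwd; pos6(id14) recv 27: fwd; pos7(id40) recv 14: drop; pos0(id33) recv 40: fwd
Round 2: pos2(id80) recv 33: drop; pos4(id48) recv 80: fwd; pos6(id14) recv 48: fwd; pos7(id40) recv 27: drop; pos1(id15) recv 40: fwd
After round 2: 3 messages still in flight

Answer: 3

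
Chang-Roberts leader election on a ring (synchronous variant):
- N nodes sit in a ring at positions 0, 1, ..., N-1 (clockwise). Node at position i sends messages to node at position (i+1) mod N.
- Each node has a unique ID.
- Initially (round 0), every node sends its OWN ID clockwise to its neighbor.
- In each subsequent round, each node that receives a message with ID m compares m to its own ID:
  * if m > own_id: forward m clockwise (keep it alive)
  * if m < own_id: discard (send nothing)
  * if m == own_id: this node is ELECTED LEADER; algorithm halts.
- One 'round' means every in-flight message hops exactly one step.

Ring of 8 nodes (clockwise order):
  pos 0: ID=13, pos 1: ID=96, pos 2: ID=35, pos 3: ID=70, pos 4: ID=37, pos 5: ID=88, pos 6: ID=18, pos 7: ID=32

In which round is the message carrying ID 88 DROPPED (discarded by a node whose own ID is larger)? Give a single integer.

Round 1: pos1(id96) recv 13: drop; pos2(id35) recv 96: fwd; pos3(id70) recv 35: drop; pos4(id37) recv 70: fwd; pos5(id88) recv 37: drop; pos6(id18) recv 88: fwd; pos7(id32) recv 18: drop; pos0(id13) recv 32: fwd
Round 2: pos3(id70) recv 96: fwd; pos5(id88) recv 70: drop; pos7(id32) recv 88: fwd; pos1(id96) recv 32: drop
Round 3: pos4(id37) recv 96: fwd; pos0(id13) recv 88: fwd
Round 4: pos5(id88) recv 96: fwd; pos1(id96) recv 88: drop
Round 5: pos6(id18) recv 96: fwd
Round 6: pos7(id32) recv 96: fwd
Round 7: pos0(id13) recv 96: fwd
Round 8: pos1(id96) recv 96: ELECTED
Message ID 88 originates at pos 5; dropped at pos 1 in round 4

Answer: 4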